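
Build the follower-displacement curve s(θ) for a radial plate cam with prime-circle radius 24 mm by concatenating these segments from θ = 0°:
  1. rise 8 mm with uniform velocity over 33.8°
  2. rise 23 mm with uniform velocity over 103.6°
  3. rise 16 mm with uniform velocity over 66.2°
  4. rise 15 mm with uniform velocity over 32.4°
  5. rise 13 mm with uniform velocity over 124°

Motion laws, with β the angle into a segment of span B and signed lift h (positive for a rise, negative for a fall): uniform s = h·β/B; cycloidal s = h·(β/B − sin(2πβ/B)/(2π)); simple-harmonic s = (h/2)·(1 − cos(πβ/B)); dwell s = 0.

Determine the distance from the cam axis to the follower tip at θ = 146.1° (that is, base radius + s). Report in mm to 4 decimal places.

seg 1 [0°–33.8°] uniform, h=8: full span → s += 8 → s = 8.0000
seg 2 [33.8°–137.4°] uniform, h=23: full span → s += 23 → s = 31.0000
seg 3 [137.4°–203.6°] uniform, h=16: θ=146.1° here. β=8.7, B=66.2. 16·8.7/66.2 = 2.1027 → s = 33.1027
radial distance = base radius + s = 24 + 33.1027 = 57.1027

57.1027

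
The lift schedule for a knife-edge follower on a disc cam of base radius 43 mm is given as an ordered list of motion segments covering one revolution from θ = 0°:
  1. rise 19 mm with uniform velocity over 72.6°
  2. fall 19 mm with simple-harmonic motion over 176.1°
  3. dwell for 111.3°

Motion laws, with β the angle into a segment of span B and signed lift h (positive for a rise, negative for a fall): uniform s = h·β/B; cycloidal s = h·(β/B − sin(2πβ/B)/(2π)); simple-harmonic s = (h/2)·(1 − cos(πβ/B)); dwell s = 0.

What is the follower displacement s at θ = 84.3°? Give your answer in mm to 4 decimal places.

seg 1 [0°–72.6°] uniform, h=19: full span → s += 19 → s = 19.0000
seg 2 [72.6°–248.7°] simple-harmonic, h=-19: θ=84.3° here. β=11.7, B=176.1. -19/2·(1 − cos(π·0.0664)) = -0.2062 → s = 18.7938

18.7938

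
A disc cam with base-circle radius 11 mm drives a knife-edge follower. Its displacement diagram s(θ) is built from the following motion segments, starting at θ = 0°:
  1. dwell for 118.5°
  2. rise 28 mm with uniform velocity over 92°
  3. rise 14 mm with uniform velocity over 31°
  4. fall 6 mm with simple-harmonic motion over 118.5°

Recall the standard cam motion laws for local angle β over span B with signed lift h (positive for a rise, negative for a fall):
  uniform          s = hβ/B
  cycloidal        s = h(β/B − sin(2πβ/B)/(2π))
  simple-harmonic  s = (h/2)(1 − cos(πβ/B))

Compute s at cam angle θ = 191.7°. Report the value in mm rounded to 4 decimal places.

seg 1 [0°–118.5°] dwell: s stays 0.0000
seg 2 [118.5°–210.5°] uniform, h=28: θ=191.7° here. β=73.2, B=92. 28·73.2/92 = 22.2783 → s = 22.2783

22.2783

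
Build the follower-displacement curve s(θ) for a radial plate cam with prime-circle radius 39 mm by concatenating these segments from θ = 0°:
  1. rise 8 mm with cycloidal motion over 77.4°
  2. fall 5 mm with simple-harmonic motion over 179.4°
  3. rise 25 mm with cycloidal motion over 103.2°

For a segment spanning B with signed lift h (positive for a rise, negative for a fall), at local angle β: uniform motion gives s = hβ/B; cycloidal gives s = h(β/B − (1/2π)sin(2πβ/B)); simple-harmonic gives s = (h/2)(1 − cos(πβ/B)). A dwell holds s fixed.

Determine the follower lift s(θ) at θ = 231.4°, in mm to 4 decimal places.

seg 1 [0°–77.4°] cycloidal, h=8: full span → s += 8 → s = 8.0000
seg 2 [77.4°–256.8°] simple-harmonic, h=-5: θ=231.4° here. β=154, B=179.4. -5/2·(1 − cos(π·0.8584)) = -4.7567 → s = 3.2433

3.2433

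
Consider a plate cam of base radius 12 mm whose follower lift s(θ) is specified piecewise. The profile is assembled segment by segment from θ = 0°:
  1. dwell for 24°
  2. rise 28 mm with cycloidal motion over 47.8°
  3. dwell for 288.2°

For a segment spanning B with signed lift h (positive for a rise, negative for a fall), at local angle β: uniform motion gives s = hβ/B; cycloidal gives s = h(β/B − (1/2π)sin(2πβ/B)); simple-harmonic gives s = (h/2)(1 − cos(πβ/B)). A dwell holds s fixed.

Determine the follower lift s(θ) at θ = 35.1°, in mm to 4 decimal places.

seg 1 [0°–24°] dwell: s stays 0.0000
seg 2 [24°–71.8°] cycloidal, h=28: θ=35.1° here. β=11.1, B=47.8. 28·(0.2322 − sin(2π·0.2322)/(2π)) = 2.0735 → s = 2.0735

2.0735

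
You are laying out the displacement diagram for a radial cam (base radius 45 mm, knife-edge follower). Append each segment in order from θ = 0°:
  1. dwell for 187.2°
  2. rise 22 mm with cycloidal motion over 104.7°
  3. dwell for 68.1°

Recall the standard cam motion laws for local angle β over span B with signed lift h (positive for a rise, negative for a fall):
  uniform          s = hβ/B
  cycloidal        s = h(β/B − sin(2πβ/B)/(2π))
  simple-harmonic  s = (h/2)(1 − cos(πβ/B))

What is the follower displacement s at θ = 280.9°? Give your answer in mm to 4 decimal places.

seg 1 [0°–187.2°] dwell: s stays 0.0000
seg 2 [187.2°–291.9°] cycloidal, h=22: θ=280.9° here. β=93.7, B=104.7. 22·(0.8949 − sin(2π·0.8949)/(2π)) = 21.8358 → s = 21.8358

21.8358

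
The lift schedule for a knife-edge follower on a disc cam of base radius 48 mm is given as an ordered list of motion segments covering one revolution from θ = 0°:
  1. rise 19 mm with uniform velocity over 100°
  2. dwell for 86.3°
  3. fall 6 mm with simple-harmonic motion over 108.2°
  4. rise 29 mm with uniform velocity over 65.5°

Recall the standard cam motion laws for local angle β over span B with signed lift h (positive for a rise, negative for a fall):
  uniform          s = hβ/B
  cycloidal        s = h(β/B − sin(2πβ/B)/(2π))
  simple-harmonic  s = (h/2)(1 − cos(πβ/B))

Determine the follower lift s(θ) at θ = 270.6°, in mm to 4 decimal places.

seg 1 [0°–100°] uniform, h=19: full span → s += 19 → s = 19.0000
seg 2 [100°–186.3°] dwell: s stays 19.0000
seg 3 [186.3°–294.5°] simple-harmonic, h=-6: θ=270.6° here. β=84.3, B=108.2. -6/2·(1 − cos(π·0.7791)) = -5.3062 → s = 13.6938

13.6938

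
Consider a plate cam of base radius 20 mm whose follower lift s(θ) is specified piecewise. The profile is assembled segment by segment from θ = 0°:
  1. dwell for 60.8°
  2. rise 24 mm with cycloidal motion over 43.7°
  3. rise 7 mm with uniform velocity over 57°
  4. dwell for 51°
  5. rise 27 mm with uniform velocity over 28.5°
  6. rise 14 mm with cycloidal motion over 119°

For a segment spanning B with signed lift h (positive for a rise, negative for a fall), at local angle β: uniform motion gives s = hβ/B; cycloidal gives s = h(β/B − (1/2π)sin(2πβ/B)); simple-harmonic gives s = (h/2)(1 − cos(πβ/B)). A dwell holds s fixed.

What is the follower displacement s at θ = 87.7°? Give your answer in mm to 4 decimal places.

seg 1 [0°–60.8°] dwell: s stays 0.0000
seg 2 [60.8°–104.5°] cycloidal, h=24: θ=87.7° here. β=26.9, B=43.7. 24·(0.6156 − sin(2π·0.6156)/(2π)) = 17.3096 → s = 17.3096

17.3096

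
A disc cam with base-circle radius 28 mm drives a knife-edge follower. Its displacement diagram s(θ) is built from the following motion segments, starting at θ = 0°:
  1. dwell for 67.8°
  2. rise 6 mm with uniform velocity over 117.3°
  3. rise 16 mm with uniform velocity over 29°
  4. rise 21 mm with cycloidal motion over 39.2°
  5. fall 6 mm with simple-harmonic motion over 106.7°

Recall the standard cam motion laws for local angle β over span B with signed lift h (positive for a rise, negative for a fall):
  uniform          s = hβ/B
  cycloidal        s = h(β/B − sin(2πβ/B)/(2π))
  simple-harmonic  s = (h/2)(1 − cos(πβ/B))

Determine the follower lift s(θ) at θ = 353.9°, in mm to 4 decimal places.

seg 1 [0°–67.8°] dwell: s stays 0.0000
seg 2 [67.8°–185.1°] uniform, h=6: full span → s += 6 → s = 6.0000
seg 3 [185.1°–214.1°] uniform, h=16: full span → s += 16 → s = 22.0000
seg 4 [214.1°–253.3°] cycloidal, h=21: full span → s += 21 → s = 43.0000
seg 5 [253.3°–360°] simple-harmonic, h=-6: θ=353.9° here. β=100.6, B=106.7. -6/2·(1 − cos(π·0.9428)) = -5.9517 → s = 37.0483

37.0483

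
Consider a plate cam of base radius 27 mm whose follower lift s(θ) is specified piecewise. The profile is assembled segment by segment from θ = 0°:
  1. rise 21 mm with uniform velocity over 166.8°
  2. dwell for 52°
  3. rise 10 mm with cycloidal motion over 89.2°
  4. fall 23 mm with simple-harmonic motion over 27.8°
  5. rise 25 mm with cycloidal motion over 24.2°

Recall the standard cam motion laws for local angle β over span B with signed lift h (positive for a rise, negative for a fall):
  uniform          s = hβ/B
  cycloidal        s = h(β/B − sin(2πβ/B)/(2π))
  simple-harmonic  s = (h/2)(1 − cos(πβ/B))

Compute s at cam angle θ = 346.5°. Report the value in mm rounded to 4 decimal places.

seg 1 [0°–166.8°] uniform, h=21: full span → s += 21 → s = 21.0000
seg 2 [166.8°–218.8°] dwell: s stays 21.0000
seg 3 [218.8°–308°] cycloidal, h=10: full span → s += 10 → s = 31.0000
seg 4 [308°–335.8°] simple-harmonic, h=-23: full span → s += -23 → s = 8.0000
seg 5 [335.8°–360°] cycloidal, h=25: θ=346.5° here. β=10.7, B=24.2. 25·(0.4421 − sin(2π·0.4421)/(2π)) = 9.6391 → s = 17.6391

17.6391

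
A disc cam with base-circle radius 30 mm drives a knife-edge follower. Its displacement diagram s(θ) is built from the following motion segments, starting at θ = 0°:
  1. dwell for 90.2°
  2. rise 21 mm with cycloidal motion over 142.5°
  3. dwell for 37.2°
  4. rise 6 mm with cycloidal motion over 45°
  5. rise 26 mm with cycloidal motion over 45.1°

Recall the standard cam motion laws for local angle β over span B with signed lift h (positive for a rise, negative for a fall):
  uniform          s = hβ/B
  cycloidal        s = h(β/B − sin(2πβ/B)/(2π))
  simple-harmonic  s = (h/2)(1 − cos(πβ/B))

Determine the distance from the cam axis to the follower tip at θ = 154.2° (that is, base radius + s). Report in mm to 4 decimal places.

seg 1 [0°–90.2°] dwell: s stays 0.0000
seg 2 [90.2°–232.7°] cycloidal, h=21: θ=154.2° here. β=64, B=142.5. 21·(0.4491 − sin(2π·0.4491)/(2π)) = 8.3813 → s = 8.3813
radial distance = base radius + s = 30 + 8.3813 = 38.3813

38.3813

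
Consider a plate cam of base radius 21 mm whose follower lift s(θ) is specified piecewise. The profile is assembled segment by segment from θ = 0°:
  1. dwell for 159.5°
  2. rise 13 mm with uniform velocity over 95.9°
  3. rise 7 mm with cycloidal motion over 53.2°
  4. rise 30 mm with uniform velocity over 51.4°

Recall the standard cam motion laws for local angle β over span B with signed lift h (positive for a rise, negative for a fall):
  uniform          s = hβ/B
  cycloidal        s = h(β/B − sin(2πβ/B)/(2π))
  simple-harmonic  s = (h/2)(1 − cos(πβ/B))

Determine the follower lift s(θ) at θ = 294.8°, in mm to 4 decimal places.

seg 1 [0°–159.5°] dwell: s stays 0.0000
seg 2 [159.5°–255.4°] uniform, h=13: full span → s += 13 → s = 13.0000
seg 3 [255.4°–308.6°] cycloidal, h=7: θ=294.8° here. β=39.4, B=53.2. 7·(0.7406 − sin(2π·0.7406)/(2π)) = 6.2964 → s = 19.2964

19.2964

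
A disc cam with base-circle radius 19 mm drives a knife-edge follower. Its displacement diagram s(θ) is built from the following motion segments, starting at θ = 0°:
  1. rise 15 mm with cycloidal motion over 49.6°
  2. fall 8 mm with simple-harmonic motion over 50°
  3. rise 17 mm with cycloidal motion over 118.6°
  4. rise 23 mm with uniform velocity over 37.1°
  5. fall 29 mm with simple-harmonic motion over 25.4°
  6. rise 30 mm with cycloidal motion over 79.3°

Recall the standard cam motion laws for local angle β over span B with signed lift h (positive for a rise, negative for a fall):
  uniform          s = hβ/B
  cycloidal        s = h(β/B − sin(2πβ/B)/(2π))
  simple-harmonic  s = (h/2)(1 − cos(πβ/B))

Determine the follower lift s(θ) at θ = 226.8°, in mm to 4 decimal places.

seg 1 [0°–49.6°] cycloidal, h=15: full span → s += 15 → s = 15.0000
seg 2 [49.6°–99.6°] simple-harmonic, h=-8: full span → s += -8 → s = 7.0000
seg 3 [99.6°–218.2°] cycloidal, h=17: full span → s += 17 → s = 24.0000
seg 4 [218.2°–255.3°] uniform, h=23: θ=226.8° here. β=8.6, B=37.1. 23·8.6/37.1 = 5.3315 → s = 29.3315

29.3315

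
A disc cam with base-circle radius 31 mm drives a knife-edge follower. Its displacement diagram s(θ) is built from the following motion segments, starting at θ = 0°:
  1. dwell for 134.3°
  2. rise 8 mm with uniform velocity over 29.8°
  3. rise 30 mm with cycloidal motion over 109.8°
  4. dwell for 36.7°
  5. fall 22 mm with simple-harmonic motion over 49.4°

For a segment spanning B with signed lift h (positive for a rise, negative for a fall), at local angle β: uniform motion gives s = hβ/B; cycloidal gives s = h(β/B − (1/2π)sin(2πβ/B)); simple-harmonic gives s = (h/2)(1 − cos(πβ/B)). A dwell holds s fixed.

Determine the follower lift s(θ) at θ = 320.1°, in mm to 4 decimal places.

seg 1 [0°–134.3°] dwell: s stays 0.0000
seg 2 [134.3°–164.1°] uniform, h=8: full span → s += 8 → s = 8.0000
seg 3 [164.1°–273.9°] cycloidal, h=30: full span → s += 30 → s = 38.0000
seg 4 [273.9°–310.6°] dwell: s stays 38.0000
seg 5 [310.6°–360°] simple-harmonic, h=-22: θ=320.1° here. β=9.5, B=49.4. -22/2·(1 − cos(π·0.1923)) = -1.9472 → s = 36.0528

36.0528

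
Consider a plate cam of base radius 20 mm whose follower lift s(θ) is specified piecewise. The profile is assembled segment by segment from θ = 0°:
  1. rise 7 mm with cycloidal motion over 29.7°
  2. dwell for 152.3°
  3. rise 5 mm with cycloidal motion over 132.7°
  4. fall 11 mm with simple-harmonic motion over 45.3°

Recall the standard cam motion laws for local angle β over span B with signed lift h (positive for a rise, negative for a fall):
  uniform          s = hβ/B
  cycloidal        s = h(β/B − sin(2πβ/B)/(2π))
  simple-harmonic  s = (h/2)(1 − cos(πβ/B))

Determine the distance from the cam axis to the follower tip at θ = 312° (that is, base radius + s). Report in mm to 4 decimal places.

seg 1 [0°–29.7°] cycloidal, h=7: full span → s += 7 → s = 7.0000
seg 2 [29.7°–182°] dwell: s stays 7.0000
seg 3 [182°–314.7°] cycloidal, h=5: θ=312° here. β=130, B=132.7. 5·(0.9797 − sin(2π·0.9797)/(2π)) = 4.9997 → s = 11.9997
radial distance = base radius + s = 20 + 11.9997 = 31.9997

31.9997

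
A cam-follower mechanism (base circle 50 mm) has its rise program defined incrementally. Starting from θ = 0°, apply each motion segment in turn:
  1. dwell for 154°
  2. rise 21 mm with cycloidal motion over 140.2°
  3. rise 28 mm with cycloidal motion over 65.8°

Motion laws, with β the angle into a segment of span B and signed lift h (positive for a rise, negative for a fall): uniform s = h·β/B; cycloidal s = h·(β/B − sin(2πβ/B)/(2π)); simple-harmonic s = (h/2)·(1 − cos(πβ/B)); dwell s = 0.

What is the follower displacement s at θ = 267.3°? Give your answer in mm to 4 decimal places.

seg 1 [0°–154°] dwell: s stays 0.0000
seg 2 [154°–294.2°] cycloidal, h=21: θ=267.3° here. β=113.3, B=140.2. 21·(0.8081 − sin(2π·0.8081)/(2π)) = 20.0925 → s = 20.0925

20.0925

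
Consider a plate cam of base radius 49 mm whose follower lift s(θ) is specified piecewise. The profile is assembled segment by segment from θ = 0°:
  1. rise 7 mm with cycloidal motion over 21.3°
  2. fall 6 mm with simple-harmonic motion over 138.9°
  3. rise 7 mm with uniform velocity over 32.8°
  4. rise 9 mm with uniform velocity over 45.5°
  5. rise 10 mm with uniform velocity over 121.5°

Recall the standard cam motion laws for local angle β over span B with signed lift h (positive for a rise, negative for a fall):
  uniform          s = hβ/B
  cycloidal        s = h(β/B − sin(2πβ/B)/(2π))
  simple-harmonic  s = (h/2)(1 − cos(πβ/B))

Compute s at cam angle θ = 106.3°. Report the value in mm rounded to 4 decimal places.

seg 1 [0°–21.3°] cycloidal, h=7: full span → s += 7 → s = 7.0000
seg 2 [21.3°–160.2°] simple-harmonic, h=-6: θ=106.3° here. β=85, B=138.9. -6/2·(1 − cos(π·0.6120)) = -4.0335 → s = 2.9665

2.9665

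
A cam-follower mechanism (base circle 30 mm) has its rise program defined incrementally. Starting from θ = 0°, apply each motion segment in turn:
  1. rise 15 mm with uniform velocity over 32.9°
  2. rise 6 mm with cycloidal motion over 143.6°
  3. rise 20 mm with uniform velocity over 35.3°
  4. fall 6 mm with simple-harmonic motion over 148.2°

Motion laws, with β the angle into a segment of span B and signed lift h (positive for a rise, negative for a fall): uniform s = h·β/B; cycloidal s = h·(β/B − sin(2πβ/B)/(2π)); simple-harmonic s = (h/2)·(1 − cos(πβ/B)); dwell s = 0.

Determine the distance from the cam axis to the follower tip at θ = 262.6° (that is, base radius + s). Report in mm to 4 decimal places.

seg 1 [0°–32.9°] uniform, h=15: full span → s += 15 → s = 15.0000
seg 2 [32.9°–176.5°] cycloidal, h=6: full span → s += 6 → s = 21.0000
seg 3 [176.5°–211.8°] uniform, h=20: full span → s += 20 → s = 41.0000
seg 4 [211.8°–360°] simple-harmonic, h=-6: θ=262.6° here. β=50.8, B=148.2. -6/2·(1 − cos(π·0.3428)) = -1.5778 → s = 39.4222
radial distance = base radius + s = 30 + 39.4222 = 69.4222

69.4222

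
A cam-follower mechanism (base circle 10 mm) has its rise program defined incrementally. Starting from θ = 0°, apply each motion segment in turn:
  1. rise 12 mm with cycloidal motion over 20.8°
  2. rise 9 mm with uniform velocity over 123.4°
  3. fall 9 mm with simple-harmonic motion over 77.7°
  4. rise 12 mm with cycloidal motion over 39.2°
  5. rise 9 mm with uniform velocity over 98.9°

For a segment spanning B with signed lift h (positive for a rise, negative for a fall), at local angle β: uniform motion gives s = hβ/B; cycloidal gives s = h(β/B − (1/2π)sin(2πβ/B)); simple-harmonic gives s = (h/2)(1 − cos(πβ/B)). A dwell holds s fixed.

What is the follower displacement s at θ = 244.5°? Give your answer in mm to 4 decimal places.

seg 1 [0°–20.8°] cycloidal, h=12: full span → s += 12 → s = 12.0000
seg 2 [20.8°–144.2°] uniform, h=9: full span → s += 9 → s = 21.0000
seg 3 [144.2°–221.9°] simple-harmonic, h=-9: full span → s += -9 → s = 12.0000
seg 4 [221.9°–261.1°] cycloidal, h=12: θ=244.5° here. β=22.6, B=39.2. 12·(0.5765 − sin(2π·0.5765)/(2π)) = 7.8018 → s = 19.8018

19.8018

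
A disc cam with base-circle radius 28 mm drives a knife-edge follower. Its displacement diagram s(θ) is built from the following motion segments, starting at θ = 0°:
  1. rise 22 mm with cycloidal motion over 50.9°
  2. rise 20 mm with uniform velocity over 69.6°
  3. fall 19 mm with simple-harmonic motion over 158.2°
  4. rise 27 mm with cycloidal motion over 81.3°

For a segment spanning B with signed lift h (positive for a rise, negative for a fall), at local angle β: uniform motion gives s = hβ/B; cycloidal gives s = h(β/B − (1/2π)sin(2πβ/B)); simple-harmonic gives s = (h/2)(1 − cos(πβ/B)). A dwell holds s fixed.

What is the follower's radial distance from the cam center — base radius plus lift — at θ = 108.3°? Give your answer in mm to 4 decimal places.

seg 1 [0°–50.9°] cycloidal, h=22: full span → s += 22 → s = 22.0000
seg 2 [50.9°–120.5°] uniform, h=20: θ=108.3° here. β=57.4, B=69.6. 20·57.4/69.6 = 16.4943 → s = 38.4943
radial distance = base radius + s = 28 + 38.4943 = 66.4943

66.4943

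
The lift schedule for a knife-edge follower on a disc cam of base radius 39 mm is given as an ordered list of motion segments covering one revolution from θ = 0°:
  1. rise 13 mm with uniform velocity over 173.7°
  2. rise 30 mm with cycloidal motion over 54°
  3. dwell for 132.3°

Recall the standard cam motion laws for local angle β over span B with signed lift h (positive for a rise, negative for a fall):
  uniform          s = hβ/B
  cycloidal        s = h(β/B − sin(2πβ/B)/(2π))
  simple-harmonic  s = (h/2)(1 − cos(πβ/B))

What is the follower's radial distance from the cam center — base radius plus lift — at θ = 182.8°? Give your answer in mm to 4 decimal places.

seg 1 [0°–173.7°] uniform, h=13: full span → s += 13 → s = 13.0000
seg 2 [173.7°–227.7°] cycloidal, h=30: θ=182.8° here. β=9.1, B=54. 30·(0.1685 − sin(2π·0.1685)/(2π)) = 0.8931 → s = 13.8931
radial distance = base radius + s = 39 + 13.8931 = 52.8931

52.8931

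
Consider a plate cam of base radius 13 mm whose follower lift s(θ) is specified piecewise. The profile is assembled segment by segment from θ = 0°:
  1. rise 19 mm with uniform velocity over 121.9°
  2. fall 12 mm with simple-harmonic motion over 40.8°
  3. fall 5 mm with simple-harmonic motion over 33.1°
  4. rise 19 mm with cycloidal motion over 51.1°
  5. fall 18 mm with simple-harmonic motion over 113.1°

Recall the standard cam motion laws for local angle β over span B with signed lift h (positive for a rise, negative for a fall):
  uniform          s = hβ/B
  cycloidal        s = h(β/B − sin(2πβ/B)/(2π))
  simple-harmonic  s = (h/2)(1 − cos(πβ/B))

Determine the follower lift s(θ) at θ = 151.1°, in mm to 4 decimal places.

seg 1 [0°–121.9°] uniform, h=19: full span → s += 19 → s = 19.0000
seg 2 [121.9°–162.7°] simple-harmonic, h=-12: θ=151.1° here. β=29.2, B=40.8. -12/2·(1 − cos(π·0.7157)) = -9.7615 → s = 9.2385

9.2385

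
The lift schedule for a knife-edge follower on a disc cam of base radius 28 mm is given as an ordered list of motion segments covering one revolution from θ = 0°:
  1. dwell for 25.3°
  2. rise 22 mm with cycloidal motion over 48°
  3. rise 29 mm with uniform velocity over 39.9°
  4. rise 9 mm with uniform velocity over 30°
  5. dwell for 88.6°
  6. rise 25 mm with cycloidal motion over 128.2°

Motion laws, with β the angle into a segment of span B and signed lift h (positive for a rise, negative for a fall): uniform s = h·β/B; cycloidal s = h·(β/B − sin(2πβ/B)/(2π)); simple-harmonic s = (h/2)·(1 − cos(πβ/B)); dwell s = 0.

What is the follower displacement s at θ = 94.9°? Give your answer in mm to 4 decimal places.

seg 1 [0°–25.3°] dwell: s stays 0.0000
seg 2 [25.3°–73.3°] cycloidal, h=22: full span → s += 22 → s = 22.0000
seg 3 [73.3°–113.2°] uniform, h=29: θ=94.9° here. β=21.6, B=39.9. 29·21.6/39.9 = 15.6992 → s = 37.6992

37.6992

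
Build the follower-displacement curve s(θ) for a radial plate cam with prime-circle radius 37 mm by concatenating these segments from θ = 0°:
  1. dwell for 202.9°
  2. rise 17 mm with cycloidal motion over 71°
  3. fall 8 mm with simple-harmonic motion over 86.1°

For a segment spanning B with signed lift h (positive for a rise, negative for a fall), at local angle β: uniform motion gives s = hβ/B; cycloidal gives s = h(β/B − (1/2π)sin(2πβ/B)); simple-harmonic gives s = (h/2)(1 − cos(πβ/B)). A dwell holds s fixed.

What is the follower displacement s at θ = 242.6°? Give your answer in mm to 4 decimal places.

seg 1 [0°–202.9°] dwell: s stays 0.0000
seg 2 [202.9°–273.9°] cycloidal, h=17: θ=242.6° here. β=39.7, B=71. 17·(0.5592 − sin(2π·0.5592)/(2π)) = 10.4883 → s = 10.4883

10.4883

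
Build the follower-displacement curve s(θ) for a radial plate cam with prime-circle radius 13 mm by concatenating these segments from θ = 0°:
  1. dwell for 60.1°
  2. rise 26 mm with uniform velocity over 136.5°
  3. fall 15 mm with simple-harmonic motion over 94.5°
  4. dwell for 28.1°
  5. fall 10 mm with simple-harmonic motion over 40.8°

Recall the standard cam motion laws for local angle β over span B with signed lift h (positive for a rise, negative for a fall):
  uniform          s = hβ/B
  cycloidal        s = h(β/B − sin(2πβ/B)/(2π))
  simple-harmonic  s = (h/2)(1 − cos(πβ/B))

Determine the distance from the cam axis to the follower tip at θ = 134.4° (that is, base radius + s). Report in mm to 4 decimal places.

seg 1 [0°–60.1°] dwell: s stays 0.0000
seg 2 [60.1°–196.6°] uniform, h=26: θ=134.4° here. β=74.3, B=136.5. 26·74.3/136.5 = 14.1524 → s = 14.1524
radial distance = base radius + s = 13 + 14.1524 = 27.1524

27.1524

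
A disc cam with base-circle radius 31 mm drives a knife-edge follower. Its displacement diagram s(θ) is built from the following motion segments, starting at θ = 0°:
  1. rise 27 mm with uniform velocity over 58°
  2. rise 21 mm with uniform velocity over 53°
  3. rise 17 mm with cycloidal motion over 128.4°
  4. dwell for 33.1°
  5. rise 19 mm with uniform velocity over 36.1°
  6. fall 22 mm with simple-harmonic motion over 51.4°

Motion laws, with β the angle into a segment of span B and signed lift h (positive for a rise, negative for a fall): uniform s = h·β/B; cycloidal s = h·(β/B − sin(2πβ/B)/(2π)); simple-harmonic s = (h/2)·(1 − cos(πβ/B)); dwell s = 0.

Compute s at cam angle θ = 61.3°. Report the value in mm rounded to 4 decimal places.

seg 1 [0°–58°] uniform, h=27: full span → s += 27 → s = 27.0000
seg 2 [58°–111°] uniform, h=21: θ=61.3° here. β=3.3, B=53. 21·3.3/53 = 1.3075 → s = 28.3075

28.3075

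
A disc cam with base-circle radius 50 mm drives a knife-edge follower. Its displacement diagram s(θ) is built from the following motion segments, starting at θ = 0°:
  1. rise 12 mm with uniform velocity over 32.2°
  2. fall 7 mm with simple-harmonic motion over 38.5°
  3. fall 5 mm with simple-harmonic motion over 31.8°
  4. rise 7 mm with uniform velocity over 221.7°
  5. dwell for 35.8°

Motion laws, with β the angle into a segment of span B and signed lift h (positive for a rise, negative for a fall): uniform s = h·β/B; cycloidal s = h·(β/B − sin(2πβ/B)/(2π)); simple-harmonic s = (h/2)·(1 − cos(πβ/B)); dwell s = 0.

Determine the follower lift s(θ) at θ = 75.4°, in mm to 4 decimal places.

seg 1 [0°–32.2°] uniform, h=12: full span → s += 12 → s = 12.0000
seg 2 [32.2°–70.7°] simple-harmonic, h=-7: full span → s += -7 → s = 5.0000
seg 3 [70.7°–102.5°] simple-harmonic, h=-5: θ=75.4° here. β=4.7, B=31.8. -5/2·(1 − cos(π·0.1478)) = -0.2647 → s = 4.7353

4.7353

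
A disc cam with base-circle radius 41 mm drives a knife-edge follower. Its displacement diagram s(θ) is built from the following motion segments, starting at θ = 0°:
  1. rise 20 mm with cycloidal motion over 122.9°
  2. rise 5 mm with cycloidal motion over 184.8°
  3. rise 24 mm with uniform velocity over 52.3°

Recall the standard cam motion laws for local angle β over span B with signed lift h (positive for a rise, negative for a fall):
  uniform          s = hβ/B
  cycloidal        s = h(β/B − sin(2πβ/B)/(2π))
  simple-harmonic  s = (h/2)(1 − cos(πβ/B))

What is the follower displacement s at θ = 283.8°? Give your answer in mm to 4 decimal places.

seg 1 [0°–122.9°] cycloidal, h=20: full span → s += 20 → s = 20.0000
seg 2 [122.9°–307.7°] cycloidal, h=5: θ=283.8° here. β=160.9, B=184.8. 5·(0.8707 − sin(2π·0.8707)/(2π)) = 4.9311 → s = 24.9311

24.9311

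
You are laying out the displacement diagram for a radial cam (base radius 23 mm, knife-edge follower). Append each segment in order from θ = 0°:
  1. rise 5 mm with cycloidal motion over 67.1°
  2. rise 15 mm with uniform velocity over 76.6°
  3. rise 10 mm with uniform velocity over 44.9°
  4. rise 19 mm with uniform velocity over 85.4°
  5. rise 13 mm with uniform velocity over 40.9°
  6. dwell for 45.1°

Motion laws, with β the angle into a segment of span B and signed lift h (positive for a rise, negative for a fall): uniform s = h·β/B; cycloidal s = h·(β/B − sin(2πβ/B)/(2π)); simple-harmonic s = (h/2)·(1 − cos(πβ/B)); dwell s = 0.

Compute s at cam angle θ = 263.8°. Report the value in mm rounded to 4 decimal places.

seg 1 [0°–67.1°] cycloidal, h=5: full span → s += 5 → s = 5.0000
seg 2 [67.1°–143.7°] uniform, h=15: full span → s += 15 → s = 20.0000
seg 3 [143.7°–188.6°] uniform, h=10: full span → s += 10 → s = 30.0000
seg 4 [188.6°–274°] uniform, h=19: θ=263.8° here. β=75.2, B=85.4. 19·75.2/85.4 = 16.7307 → s = 46.7307

46.7307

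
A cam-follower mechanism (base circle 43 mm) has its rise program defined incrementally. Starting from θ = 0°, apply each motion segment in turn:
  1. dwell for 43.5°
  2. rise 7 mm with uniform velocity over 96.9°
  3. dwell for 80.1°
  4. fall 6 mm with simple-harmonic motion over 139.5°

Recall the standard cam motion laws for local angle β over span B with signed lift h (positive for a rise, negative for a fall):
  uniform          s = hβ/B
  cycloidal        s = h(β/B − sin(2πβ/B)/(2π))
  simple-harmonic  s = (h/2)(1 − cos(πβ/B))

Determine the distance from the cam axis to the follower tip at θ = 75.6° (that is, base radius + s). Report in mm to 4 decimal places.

seg 1 [0°–43.5°] dwell: s stays 0.0000
seg 2 [43.5°–140.4°] uniform, h=7: θ=75.6° here. β=32.1, B=96.9. 7·32.1/96.9 = 2.3189 → s = 2.3189
radial distance = base radius + s = 43 + 2.3189 = 45.3189

45.3189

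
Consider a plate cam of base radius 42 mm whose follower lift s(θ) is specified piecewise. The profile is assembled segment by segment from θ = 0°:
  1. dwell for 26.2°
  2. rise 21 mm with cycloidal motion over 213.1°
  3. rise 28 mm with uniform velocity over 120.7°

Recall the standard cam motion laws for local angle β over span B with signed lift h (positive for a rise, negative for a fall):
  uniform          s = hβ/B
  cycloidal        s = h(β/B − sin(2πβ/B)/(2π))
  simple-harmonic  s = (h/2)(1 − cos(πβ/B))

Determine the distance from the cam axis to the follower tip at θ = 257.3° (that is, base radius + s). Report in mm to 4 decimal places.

seg 1 [0°–26.2°] dwell: s stays 0.0000
seg 2 [26.2°–239.3°] cycloidal, h=21: full span → s += 21 → s = 21.0000
seg 3 [239.3°–360°] uniform, h=28: θ=257.3° here. β=18, B=120.7. 28·18/120.7 = 4.1756 → s = 25.1756
radial distance = base radius + s = 42 + 25.1756 = 67.1756

67.1756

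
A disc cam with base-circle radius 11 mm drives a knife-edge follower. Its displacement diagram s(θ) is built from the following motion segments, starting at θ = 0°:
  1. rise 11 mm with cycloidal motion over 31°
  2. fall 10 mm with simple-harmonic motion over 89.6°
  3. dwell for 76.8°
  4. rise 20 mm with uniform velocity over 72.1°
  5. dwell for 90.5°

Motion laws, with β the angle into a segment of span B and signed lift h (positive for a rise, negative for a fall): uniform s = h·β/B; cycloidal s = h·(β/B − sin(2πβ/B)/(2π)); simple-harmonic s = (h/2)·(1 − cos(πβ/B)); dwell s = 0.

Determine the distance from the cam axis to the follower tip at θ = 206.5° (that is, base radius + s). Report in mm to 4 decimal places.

seg 1 [0°–31°] cycloidal, h=11: full span → s += 11 → s = 11.0000
seg 2 [31°–120.6°] simple-harmonic, h=-10: full span → s += -10 → s = 1.0000
seg 3 [120.6°–197.4°] dwell: s stays 1.0000
seg 4 [197.4°–269.5°] uniform, h=20: θ=206.5° here. β=9.1, B=72.1. 20·9.1/72.1 = 2.5243 → s = 3.5243
radial distance = base radius + s = 11 + 3.5243 = 14.5243

14.5243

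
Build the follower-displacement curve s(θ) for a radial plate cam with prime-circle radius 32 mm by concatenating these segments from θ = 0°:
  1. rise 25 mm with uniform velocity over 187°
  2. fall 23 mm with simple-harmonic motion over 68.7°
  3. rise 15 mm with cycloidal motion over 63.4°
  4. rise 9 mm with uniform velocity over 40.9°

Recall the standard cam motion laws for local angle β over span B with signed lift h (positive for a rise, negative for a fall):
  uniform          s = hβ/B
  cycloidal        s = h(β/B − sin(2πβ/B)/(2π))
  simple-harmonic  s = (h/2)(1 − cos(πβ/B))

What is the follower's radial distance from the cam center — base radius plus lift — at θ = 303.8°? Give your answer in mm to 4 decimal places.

seg 1 [0°–187°] uniform, h=25: full span → s += 25 → s = 25.0000
seg 2 [187°–255.7°] simple-harmonic, h=-23: full span → s += -23 → s = 2.0000
seg 3 [255.7°–319.1°] cycloidal, h=15: θ=303.8° here. β=48.1, B=63.4. 15·(0.7587 − sin(2π·0.7587)/(2π)) = 13.7639 → s = 15.7639
radial distance = base radius + s = 32 + 15.7639 = 47.7639

47.7639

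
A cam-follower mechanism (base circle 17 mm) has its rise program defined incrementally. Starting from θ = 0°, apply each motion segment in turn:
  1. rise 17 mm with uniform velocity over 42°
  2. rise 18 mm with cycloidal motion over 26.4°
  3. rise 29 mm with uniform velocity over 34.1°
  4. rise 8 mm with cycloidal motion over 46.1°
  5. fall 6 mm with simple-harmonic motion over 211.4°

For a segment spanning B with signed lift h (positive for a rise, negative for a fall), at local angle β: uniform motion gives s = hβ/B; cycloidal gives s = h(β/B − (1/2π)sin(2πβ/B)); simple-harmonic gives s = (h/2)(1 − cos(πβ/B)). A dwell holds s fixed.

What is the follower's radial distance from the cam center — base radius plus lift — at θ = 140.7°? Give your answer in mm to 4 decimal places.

seg 1 [0°–42°] uniform, h=17: full span → s += 17 → s = 17.0000
seg 2 [42°–68.4°] cycloidal, h=18: full span → s += 18 → s = 35.0000
seg 3 [68.4°–102.5°] uniform, h=29: full span → s += 29 → s = 64.0000
seg 4 [102.5°–148.6°] cycloidal, h=8: θ=140.7° here. β=38.2, B=46.1. 8·(0.8286 − sin(2π·0.8286)/(2π)) = 7.7500 → s = 71.7500
radial distance = base radius + s = 17 + 71.7500 = 88.7500

88.7500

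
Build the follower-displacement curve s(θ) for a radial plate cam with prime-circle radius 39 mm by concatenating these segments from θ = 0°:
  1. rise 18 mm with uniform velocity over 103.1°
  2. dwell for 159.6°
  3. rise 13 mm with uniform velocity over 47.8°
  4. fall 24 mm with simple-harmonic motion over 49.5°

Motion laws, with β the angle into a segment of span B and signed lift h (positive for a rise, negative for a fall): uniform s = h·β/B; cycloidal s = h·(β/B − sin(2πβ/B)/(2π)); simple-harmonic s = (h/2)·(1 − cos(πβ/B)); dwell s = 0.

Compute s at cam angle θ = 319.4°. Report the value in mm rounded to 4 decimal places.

seg 1 [0°–103.1°] uniform, h=18: full span → s += 18 → s = 18.0000
seg 2 [103.1°–262.7°] dwell: s stays 18.0000
seg 3 [262.7°–310.5°] uniform, h=13: full span → s += 13 → s = 31.0000
seg 4 [310.5°–360°] simple-harmonic, h=-24: θ=319.4° here. β=8.9, B=49.5. -24/2·(1 − cos(π·0.1798)) = -1.8640 → s = 29.1360

29.1360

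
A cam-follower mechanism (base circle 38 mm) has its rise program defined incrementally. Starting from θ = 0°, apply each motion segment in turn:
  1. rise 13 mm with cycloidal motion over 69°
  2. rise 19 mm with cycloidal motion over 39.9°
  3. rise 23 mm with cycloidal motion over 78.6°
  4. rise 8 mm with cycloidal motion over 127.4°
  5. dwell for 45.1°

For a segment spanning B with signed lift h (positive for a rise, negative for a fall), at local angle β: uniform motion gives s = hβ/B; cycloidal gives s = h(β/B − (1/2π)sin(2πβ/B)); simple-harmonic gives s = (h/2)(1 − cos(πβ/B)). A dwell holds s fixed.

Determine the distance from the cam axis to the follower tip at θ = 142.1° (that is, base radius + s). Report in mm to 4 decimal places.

seg 1 [0°–69°] cycloidal, h=13: full span → s += 13 → s = 13.0000
seg 2 [69°–108.9°] cycloidal, h=19: full span → s += 19 → s = 32.0000
seg 3 [108.9°–187.5°] cycloidal, h=23: θ=142.1° here. β=33.2, B=78.6. 23·(0.4224 − sin(2π·0.4224)/(2π)) = 7.9999 → s = 39.9999
radial distance = base radius + s = 38 + 39.9999 = 77.9999

77.9999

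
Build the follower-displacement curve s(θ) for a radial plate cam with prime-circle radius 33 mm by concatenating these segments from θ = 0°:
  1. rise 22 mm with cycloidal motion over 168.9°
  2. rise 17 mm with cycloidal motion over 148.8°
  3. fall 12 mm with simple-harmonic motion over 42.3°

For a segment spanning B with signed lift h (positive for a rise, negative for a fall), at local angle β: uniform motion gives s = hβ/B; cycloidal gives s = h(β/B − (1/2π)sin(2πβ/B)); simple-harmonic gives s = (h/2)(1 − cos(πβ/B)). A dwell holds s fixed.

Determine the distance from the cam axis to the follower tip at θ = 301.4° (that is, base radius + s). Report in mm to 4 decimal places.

seg 1 [0°–168.9°] cycloidal, h=22: full span → s += 22 → s = 22.0000
seg 2 [168.9°–317.7°] cycloidal, h=17: θ=301.4° here. β=132.5, B=148.8. 17·(0.8905 − sin(2π·0.8905)/(2π)) = 16.8564 → s = 38.8564
radial distance = base radius + s = 33 + 38.8564 = 71.8564

71.8564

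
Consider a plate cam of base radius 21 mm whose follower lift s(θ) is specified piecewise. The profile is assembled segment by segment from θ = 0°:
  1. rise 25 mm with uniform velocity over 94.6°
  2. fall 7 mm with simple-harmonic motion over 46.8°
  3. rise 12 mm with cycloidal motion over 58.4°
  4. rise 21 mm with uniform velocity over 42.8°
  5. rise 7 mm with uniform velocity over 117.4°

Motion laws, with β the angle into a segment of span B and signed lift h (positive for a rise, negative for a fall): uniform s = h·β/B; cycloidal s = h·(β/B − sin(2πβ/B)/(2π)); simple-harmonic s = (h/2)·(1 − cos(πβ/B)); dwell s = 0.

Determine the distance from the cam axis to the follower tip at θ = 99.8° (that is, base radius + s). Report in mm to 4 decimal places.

seg 1 [0°–94.6°] uniform, h=25: full span → s += 25 → s = 25.0000
seg 2 [94.6°–141.4°] simple-harmonic, h=-7: θ=99.8° here. β=5.2, B=46.8. -7/2·(1 − cos(π·0.1111)) = -0.2111 → s = 24.7889
radial distance = base radius + s = 21 + 24.7889 = 45.7889

45.7889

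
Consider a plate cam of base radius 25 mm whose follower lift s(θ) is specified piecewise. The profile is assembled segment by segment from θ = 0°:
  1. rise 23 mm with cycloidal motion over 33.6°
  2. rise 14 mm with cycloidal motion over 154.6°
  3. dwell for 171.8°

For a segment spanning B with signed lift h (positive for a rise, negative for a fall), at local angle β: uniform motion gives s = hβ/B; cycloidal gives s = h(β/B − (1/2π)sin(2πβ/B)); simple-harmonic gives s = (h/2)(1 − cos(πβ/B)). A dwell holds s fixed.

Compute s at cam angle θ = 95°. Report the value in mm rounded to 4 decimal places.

seg 1 [0°–33.6°] cycloidal, h=23: full span → s += 23 → s = 23.0000
seg 2 [33.6°–188.2°] cycloidal, h=14: θ=95° here. β=61.4, B=154.6. 14·(0.3972 − sin(2π·0.3972)/(2π)) = 4.2184 → s = 27.2184

27.2184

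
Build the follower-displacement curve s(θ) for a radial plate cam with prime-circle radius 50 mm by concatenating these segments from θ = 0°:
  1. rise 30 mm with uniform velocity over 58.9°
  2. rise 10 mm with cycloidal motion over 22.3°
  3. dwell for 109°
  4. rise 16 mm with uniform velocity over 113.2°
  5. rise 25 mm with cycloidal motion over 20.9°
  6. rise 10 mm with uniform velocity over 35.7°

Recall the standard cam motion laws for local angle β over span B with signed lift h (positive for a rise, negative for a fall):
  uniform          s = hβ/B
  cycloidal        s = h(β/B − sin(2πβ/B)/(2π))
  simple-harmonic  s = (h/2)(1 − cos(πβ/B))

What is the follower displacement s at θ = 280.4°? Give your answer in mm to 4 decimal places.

seg 1 [0°–58.9°] uniform, h=30: full span → s += 30 → s = 30.0000
seg 2 [58.9°–81.2°] cycloidal, h=10: full span → s += 10 → s = 40.0000
seg 3 [81.2°–190.2°] dwell: s stays 40.0000
seg 4 [190.2°–303.4°] uniform, h=16: θ=280.4° here. β=90.2, B=113.2. 16·90.2/113.2 = 12.7491 → s = 52.7491

52.7491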